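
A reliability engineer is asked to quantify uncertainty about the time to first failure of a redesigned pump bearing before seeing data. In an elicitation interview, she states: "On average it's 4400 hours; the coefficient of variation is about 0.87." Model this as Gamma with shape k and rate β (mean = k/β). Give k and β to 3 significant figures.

For Gamma(k, rate β): mean = k/β, variance = k/β², so CV = 1/√k.
CV = 0.87, hence k = 1/CV² = 1.32.
Then β = k/mean = 1.32/4400 = 0.0003.

k ≈ 1.32, β ≈ 0.0003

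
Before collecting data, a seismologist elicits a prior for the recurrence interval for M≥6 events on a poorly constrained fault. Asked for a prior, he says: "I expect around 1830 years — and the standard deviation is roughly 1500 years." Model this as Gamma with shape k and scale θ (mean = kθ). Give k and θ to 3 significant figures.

For Gamma(k, scale θ): mean = kθ, variance = kθ², so CV = 1/√k.
CV = SD/mean = 1500/1830 = 0.8197, hence k = 1/CV² = 1.49.
Then θ = mean/k = 1830/1.49 = 1230.

k ≈ 1.49, θ ≈ 1230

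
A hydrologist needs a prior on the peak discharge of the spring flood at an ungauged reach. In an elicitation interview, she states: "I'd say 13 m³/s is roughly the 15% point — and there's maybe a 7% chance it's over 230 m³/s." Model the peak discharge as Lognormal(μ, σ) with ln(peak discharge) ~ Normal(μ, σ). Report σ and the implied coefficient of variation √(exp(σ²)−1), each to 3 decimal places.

If T ~ Lognormal(μ,σ) then ln T ~ Normal(μ,σ), so the p-quantile of ln T is μ + z_p·σ.
ln(13) = 2.565 and ln(230) = 5.438; z_{0.15} = -1.036, z_{0.93} = 1.476.
σ = (5.438 − 2.565)/(1.476 − (-1.036)) = 1.144.
μ = 2.565 − (-1.036)·1.144 = 3.750.
CV = √(exp(σ²)−1) = √(exp(1.3080)−1) = 1.643.

σ ≈ 1.144, CV ≈ 1.643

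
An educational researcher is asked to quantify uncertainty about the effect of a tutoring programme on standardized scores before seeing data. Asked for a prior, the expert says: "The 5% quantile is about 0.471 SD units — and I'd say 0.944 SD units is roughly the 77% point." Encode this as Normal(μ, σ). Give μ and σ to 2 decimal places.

μ = 0.80, σ = 0.20

For Normal(μ,σ), the p-quantile is μ + z_p·σ. Here z_{0.05} = -1.645, z_{0.77} = 0.7388.
So 0.471 = μ − 1.645σ and 0.944 = μ + 0.7388σ.
Subtracting: σ = (0.944 − 0.471)/(0.7388 − (-1.645)) = 0.20.
Then μ = 0.471 − (-1.645)·0.20 = 0.80.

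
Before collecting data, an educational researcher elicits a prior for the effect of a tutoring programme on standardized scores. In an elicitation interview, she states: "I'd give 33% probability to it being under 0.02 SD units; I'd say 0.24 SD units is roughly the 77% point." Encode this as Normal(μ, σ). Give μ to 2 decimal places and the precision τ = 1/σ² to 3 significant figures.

The p-quantile of Normal(μ,σ) is μ + z_p·σ, with z_{0.33} = -0.4399 and z_{0.77} = 0.7388.
Eliminate σ: μ = (z₂·x₁ − z₁·x₂)/(z₂ − z₁) = (0.7388·0.02 − (-0.4399)·0.24)/1.179 = 0.10.
Then σ = (x₂ − x₁)/(z₂ − z₁) = (0.24 − 0.02)/1.179 = 0.19.
Precision τ = 1/σ² = 1/0.1866² = 28.7.

μ = 0.10, τ = 28.7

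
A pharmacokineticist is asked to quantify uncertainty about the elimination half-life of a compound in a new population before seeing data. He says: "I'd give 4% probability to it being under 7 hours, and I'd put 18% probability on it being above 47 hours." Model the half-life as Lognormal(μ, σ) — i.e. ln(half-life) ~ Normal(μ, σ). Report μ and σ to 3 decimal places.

If T ~ Lognormal(μ,σ) then ln T ~ Normal(μ,σ), so the p-quantile of ln T is μ + z_p·σ.
ln(7) = 1.946 and ln(47) = 3.85; z_{0.04} = -1.751, z_{0.82} = 0.9154.
σ = (3.85 − 1.946)/(0.9154 − (-1.751)) = 0.714.
μ = 1.946 − (-1.751)·0.714 = 3.196.

μ ≈ 3.196, σ ≈ 0.714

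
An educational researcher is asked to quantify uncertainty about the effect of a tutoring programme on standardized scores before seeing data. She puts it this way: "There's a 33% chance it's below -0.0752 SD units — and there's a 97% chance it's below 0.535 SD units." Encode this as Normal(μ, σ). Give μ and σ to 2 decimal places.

For Normal(μ,σ), the p-quantile is μ + z_p·σ. Here z_{0.33} = -0.4399, z_{0.97} = 1.881.
So -0.0752 = μ − 0.4399σ and 0.535 = μ + 1.881σ.
Subtracting: σ = (0.535 − -0.0752)/(1.881 − (-0.4399)) = 0.26.
Then μ = -0.0752 − (-0.4399)·0.26 = 0.04.

μ = 0.04, σ = 0.26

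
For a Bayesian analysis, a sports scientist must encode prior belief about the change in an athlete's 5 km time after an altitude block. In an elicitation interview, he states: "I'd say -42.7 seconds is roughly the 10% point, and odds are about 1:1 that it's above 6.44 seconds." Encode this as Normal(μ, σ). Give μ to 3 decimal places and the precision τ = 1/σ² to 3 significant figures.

μ = 6.440, τ = 0.00068

For Normal(μ,σ), the p-quantile is μ + z_p·σ. Here z_{0.1} = -1.282, z_{0.5} = 0.
So -42.7 = μ − 1.282σ and 6.44 = μ + 0σ.
Subtracting: σ = (6.44 − -42.7)/(0 − (-1.282)) = 38.344.
Then μ = -42.7 − (-1.282)·38.344 = 6.440.
Precision τ = 1/σ² = 1/38.34² = 0.00068.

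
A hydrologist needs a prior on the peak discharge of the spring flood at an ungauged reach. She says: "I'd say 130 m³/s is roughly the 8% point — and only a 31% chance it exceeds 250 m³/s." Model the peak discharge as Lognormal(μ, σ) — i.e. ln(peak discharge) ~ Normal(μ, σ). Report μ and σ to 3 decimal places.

If T ~ Lognormal(μ,σ) then ln T ~ Normal(μ,σ), so the p-quantile of ln T is μ + z_p·σ.
ln(130) = 4.868 and ln(250) = 5.521; z_{0.08} = -1.405, z_{0.69} = 0.4959.
σ = (5.521 − 4.868)/(0.4959 − (-1.405)) = 0.344.
μ = 4.868 − (-1.405)·0.344 = 5.351.

μ ≈ 5.351, σ ≈ 0.344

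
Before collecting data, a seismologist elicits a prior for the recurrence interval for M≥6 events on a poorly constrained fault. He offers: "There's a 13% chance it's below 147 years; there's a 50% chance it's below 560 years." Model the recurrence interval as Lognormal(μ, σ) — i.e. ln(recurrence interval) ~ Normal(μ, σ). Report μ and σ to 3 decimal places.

μ ≈ 6.328, σ ≈ 1.187

If T ~ Lognormal(μ,σ) then ln T ~ Normal(μ,σ), so the p-quantile of ln T is μ + z_p·σ.
ln(147) = 4.99 and ln(560) = 6.328; z_{0.13} = -1.126, z_{0.5} = 0.
σ = (6.328 − 4.99)/(0 − (-1.126)) = 1.187.
μ = 4.99 − (-1.126)·1.187 = 6.328.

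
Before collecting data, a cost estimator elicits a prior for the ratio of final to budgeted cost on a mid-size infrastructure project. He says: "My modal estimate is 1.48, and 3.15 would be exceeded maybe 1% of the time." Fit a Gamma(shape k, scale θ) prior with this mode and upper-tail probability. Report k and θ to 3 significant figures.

k ≈ 9.51, θ ≈ 0.174

Gamma(k,θ) with k>1 has mode (k−1)θ, so θ = 1.48/(k−1).
Need P(X < 3.15) = 0.99 with θ tied to k this way. Start at k = 2, θ = 1.48: P(X<3.15) ≈ 0.628.
Too low — raise k to concentrate. Iterating converges to k ≈ 9.51.
Then θ = 1.48/(9.51−1) ≈ 0.174.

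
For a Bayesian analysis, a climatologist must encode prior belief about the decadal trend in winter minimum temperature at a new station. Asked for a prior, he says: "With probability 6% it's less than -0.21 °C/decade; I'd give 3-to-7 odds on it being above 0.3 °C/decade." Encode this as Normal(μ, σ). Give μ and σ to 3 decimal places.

For Normal(μ,σ), the p-quantile is μ + z_p·σ. Here z_{0.06} = -1.555, z_{0.7} = 0.5244.
So -0.21 = μ − 1.555σ and 0.3 = μ + 0.5244σ.
Subtracting: σ = (0.3 − -0.21)/(0.5244 − (-1.555)) = 0.245.
Then μ = -0.21 − (-1.555)·0.245 = 0.171.

μ = 0.171, σ = 0.245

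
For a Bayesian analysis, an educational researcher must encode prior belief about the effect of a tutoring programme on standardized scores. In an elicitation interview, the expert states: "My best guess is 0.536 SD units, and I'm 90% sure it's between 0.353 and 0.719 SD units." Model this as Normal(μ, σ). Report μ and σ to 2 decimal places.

A symmetric 90% interval runs μ ± z·σ with z = 1.645.
Half-width = 0.183, so σ = 0.183/1.645 = 0.11.
μ is the stated best guess, 0.54.

μ = 0.54, σ = 0.11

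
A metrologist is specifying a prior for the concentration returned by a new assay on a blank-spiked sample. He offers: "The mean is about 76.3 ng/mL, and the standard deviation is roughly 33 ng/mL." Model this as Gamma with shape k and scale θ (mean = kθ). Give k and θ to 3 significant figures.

For Gamma(k, scale θ): mean = kθ, variance = kθ², so CV = 1/√k.
CV = SD/mean = 33/76.3 = 0.4325, hence k = 1/CV² = 5.35.
Then θ = mean/k = 76.3/5.35 = 14.3.

k ≈ 5.35, θ ≈ 14.3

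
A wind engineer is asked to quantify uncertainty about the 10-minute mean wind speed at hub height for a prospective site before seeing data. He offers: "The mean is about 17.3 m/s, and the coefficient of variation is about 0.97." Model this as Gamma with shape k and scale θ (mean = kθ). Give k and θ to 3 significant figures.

k ≈ 1.06, θ ≈ 16.3

For Gamma(k, scale θ): mean = kθ, variance = kθ², so CV = 1/√k.
CV = 0.97, hence k = 1/CV² = 1.06.
Then θ = mean/k = 17.3/1.06 = 16.3.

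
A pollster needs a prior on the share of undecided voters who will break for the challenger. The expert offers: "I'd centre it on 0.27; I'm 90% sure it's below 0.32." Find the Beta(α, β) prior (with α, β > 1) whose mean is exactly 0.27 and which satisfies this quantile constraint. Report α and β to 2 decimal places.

With mean 0.27 fixed, write α = 0.27s, β = 0.73s where s = α+β.
Need P(θ < 0.32) = 0.9 under Beta(0.27s, 0.73s). Normal approximation: (q−m)/√(m(1−m)/s) ≈ z_{0.9} = 1.28, so s ≈ 0.27·0.73·(1.28)²/(0.32−0.27)² = 129.5.
At s = 129.5: P(θ<0.32) ≈ 0.897. Adjusting to match 0.9 gives s ≈ 132.81.
So α = 0.27·132.81 ≈ 35.86, β = 0.73·132.81 ≈ 96.95.

α ≈ 35.86, β ≈ 96.95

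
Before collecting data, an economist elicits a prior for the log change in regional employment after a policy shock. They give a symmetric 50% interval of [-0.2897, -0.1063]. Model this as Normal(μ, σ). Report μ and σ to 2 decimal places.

A symmetric 50% interval runs μ ± z·σ with z = 0.6745.
Half-width = 0.0917, so σ = 0.0917/0.6745 = 0.14.
μ is the interval midpoint, -0.20.

μ = -0.20, σ = 0.14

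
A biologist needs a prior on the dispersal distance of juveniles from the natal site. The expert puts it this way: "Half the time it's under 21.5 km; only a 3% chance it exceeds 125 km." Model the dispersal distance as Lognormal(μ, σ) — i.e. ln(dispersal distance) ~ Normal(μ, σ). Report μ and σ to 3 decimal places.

If T ~ Lognormal(μ,σ) then ln T ~ Normal(μ,σ), so the p-quantile of ln T is μ + z_p·σ.
ln(21.5) = 3.068 and ln(125) = 4.828; z_{0.5} = 0, z_{0.97} = 1.881.
σ = (4.828 − 3.068)/(1.881 − (0)) = 0.936.
μ = 3.068 − (0)·0.936 = 3.068.

μ ≈ 3.068, σ ≈ 0.936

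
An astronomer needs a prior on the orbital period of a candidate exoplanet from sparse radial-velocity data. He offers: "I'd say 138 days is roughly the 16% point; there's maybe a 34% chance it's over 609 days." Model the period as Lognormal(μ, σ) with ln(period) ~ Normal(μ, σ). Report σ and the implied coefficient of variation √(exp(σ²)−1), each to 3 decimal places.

If T ~ Lognormal(μ,σ) then ln T ~ Normal(μ,σ), so the p-quantile of ln T is μ + z_p·σ.
ln(138) = 4.927 and ln(609) = 6.412; z_{0.16} = -0.9945, z_{0.66} = 0.4125.
σ = (6.412 − 4.927)/(0.4125 − (-0.9945)) = 1.055.
μ = 4.927 − (-0.9945)·1.055 = 5.977.
CV = √(exp(σ²)−1) = √(exp(1.1134)−1) = 1.430.

σ ≈ 1.055, CV ≈ 1.430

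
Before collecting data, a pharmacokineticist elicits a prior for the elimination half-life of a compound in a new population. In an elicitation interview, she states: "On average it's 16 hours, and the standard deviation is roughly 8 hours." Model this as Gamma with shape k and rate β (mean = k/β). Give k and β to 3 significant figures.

k ≈ 4, β ≈ 0.25

For Gamma(k, rate β): mean = k/β, variance = k/β², so CV = 1/√k.
CV = SD/mean = 8/16 = 0.5, hence k = 1/CV² = 4.
Then β = k/mean = 4/16 = 0.25.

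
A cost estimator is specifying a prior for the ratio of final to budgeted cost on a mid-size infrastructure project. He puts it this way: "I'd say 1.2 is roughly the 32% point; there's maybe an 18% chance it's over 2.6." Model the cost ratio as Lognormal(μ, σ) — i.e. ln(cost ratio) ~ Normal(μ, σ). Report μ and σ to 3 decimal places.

μ ≈ 0.444, σ ≈ 0.559

If T ~ Lognormal(μ,σ) then ln T ~ Normal(μ,σ), so the p-quantile of ln T is μ + z_p·σ.
ln(1.2) = 0.1823 and ln(2.6) = 0.9555; z_{0.32} = -0.4677, z_{0.82} = 0.9154.
σ = (0.9555 − 0.1823)/(0.9154 − (-0.4677)) = 0.559.
μ = 0.1823 − (-0.4677)·0.559 = 0.444.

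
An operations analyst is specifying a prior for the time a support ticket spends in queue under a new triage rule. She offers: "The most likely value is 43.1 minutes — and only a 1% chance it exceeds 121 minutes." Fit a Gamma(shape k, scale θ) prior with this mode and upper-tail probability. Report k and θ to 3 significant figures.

Gamma(k,θ) with k>1 has mode (k−1)θ, so θ = 43.1/(k−1).
Need P(X < 121) = 0.99 with θ tied to k this way. Start at k = 2, θ = 43.1: P(X<121) ≈ 0.770.
Too low — raise k to concentrate. Iterating converges to k ≈ 5.29.
Then θ = 43.1/(5.29−1) ≈ 10.

k ≈ 5.29, θ ≈ 10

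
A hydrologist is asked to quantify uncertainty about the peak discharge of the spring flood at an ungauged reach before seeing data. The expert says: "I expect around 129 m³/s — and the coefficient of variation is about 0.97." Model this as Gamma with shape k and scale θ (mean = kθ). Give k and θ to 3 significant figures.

For Gamma(k, scale θ): mean = kθ, variance = kθ², so CV = 1/√k.
CV = 0.97, hence k = 1/CV² = 1.06.
Then θ = mean/k = 129/1.06 = 121.

k ≈ 1.06, θ ≈ 121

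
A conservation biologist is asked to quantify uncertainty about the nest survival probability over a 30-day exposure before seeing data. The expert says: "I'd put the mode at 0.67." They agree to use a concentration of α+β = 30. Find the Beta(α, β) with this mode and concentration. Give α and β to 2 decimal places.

α = 19.76, β = 10.24

For α,β > 1 the Beta mode is (α−1)/(α+β−2). With α+β = 30, the mode is (α−1)/28.
Set (α−1)/28 = 0.67 → α = 1 + 0.67·28 = 19.76.
β = 30 − α = 10.24.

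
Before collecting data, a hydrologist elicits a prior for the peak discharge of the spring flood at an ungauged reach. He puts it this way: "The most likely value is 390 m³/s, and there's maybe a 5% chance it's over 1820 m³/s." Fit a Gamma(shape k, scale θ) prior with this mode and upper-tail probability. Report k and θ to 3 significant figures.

Gamma(k,θ) with k>1 has mode (k−1)θ, so θ = 390/(k−1).
Need P(X < 1820) = 0.95 with θ tied to k this way. Start at k = 2, θ = 390: P(X<1820) ≈ 0.947.
Too low — raise k to concentrate. Iterating converges to k ≈ 2.03.
Then θ = 390/(2.03−1) ≈ 380.

k ≈ 2.03, θ ≈ 380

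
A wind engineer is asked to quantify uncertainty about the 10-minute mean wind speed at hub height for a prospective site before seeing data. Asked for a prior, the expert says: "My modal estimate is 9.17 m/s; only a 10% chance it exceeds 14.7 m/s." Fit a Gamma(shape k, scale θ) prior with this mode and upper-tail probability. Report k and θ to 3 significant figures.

k ≈ 9.44, θ ≈ 1.09

Gamma(k,θ) with k>1 has mode (k−1)θ, so θ = 9.17/(k−1).
Need P(X < 14.7) = 0.9 with θ tied to k this way. Start at k = 2, θ = 9.17: P(X<14.7) ≈ 0.476.
Too low — raise k to concentrate. Iterating converges to k ≈ 9.44.
Then θ = 9.17/(9.44−1) ≈ 1.09.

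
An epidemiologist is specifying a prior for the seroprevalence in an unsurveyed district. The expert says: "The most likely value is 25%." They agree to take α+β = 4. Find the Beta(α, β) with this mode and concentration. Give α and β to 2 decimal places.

α = 1.50, β = 2.50

For α,β > 1 the Beta mode is (α−1)/(α+β−2). With α+β = 4, the mode is (α−1)/2.
Set (α−1)/2 = 0.25 → α = 1 + 0.25·2 = 1.50.
β = 4 − α = 2.50.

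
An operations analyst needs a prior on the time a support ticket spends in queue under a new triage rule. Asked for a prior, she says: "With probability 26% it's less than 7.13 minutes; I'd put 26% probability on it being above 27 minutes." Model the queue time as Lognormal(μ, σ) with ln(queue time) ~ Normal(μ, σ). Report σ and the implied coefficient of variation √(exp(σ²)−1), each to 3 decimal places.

σ ≈ 1.035, CV ≈ 1.385

If T ~ Lognormal(μ,σ) then ln T ~ Normal(μ,σ), so the p-quantile of ln T is μ + z_p·σ.
ln(7.13) = 1.964 and ln(27) = 3.296; z_{0.26} = -0.6433, z_{0.74} = 0.6433.
σ = (3.296 − 1.964)/(0.6433 − (-0.6433)) = 1.035.
μ = 1.964 − (-0.6433)·1.035 = 2.630.
CV = √(exp(σ²)−1) = √(exp(1.0709)−1) = 1.385.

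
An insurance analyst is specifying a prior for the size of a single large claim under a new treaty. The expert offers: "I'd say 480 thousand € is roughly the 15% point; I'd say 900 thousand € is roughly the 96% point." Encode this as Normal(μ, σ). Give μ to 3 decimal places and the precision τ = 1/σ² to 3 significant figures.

For Normal(μ,σ), the p-quantile is μ + z_p·σ. Here z_{0.15} = -1.036, z_{0.96} = 1.751.
So 480 = μ − 1.036σ and 900 = μ + 1.751σ.
Subtracting: σ = (900 − 480)/(1.751 − (-1.036)) = 150.693.
Then μ = 480 − (-1.036)·150.693 = 636.183.
Precision τ = 1/σ² = 1/150.7² = 4.4e-05.

μ = 636.183, τ = 4.4e-05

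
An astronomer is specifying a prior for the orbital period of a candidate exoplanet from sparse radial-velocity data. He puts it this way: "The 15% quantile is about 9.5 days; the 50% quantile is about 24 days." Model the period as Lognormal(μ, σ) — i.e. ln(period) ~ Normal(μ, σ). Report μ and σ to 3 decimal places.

If T ~ Lognormal(μ,σ) then ln T ~ Normal(μ,σ), so the p-quantile of ln T is μ + z_p·σ.
ln(9.5) = 2.251 and ln(24) = 3.178; z_{0.15} = -1.036, z_{0.5} = 0.
σ = (3.178 − 2.251)/(0 − (-1.036)) = 0.894.
μ = 2.251 − (-1.036)·0.894 = 3.178.

μ ≈ 3.178, σ ≈ 0.894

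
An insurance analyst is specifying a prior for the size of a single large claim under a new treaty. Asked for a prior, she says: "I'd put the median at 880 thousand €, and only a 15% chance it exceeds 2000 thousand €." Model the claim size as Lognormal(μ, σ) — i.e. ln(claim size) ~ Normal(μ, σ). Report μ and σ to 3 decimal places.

If T ~ Lognormal(μ,σ) then ln T ~ Normal(μ,σ), so the p-quantile of ln T is μ + z_p·σ.
ln(880) = 6.78 and ln(2000) = 7.601; z_{0.5} = 0, z_{0.85} = 1.036.
σ = (7.601 − 6.78)/(1.036 − (0)) = 0.792.
μ = 6.78 − (0)·0.792 = 6.780.

μ ≈ 6.780, σ ≈ 0.792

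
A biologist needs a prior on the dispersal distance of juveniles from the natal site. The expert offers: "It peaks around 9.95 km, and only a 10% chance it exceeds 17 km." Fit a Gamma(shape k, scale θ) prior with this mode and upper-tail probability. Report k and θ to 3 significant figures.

k ≈ 7.6, θ ≈ 1.51

Gamma(k,θ) with k>1 has mode (k−1)θ, so θ = 9.95/(k−1).
Need P(X < 17) = 0.9 with θ tied to k this way. Start at k = 2, θ = 9.95: P(X<17) ≈ 0.509.
Too low — raise k to concentrate. Iterating converges to k ≈ 7.6.
Then θ = 9.95/(7.6−1) ≈ 1.51.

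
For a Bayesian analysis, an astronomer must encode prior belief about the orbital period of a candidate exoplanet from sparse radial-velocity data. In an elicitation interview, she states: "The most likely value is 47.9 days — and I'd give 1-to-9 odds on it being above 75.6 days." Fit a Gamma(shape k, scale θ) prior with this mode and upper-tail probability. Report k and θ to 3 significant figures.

k ≈ 10, θ ≈ 5.32

Gamma(k,θ) with k>1 has mode (k−1)θ, so θ = 47.9/(k−1).
Need P(X < 75.6) = 0.9 with θ tied to k this way. Start at k = 2, θ = 47.9: P(X<75.6) ≈ 0.468.
Too low — raise k to concentrate. Iterating converges to k ≈ 10.
Then θ = 47.9/(10−1) ≈ 5.32.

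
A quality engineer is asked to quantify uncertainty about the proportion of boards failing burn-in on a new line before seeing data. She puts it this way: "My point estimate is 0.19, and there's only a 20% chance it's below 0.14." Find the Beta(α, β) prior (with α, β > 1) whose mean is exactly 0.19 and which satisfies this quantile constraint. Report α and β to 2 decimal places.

α ≈ 8.58, β ≈ 36.59

With mean 0.19 fixed, write α = 0.19s, β = 0.81s where s = α+β.
Need P(θ < 0.14) = 0.2 under Beta(0.19s, 0.81s). Normal approximation: (q−m)/√(m(1−m)/s) ≈ z_{0.2} = -0.842, so s ≈ 0.19·0.81·(-0.842)²/(0.14−0.19)² = 43.6.
At s = 43.6: P(θ<0.14) ≈ 0.205. Adjusting to match 0.2 gives s ≈ 45.18.
So α = 0.19·45.18 ≈ 8.58, β = 0.81·45.18 ≈ 36.59.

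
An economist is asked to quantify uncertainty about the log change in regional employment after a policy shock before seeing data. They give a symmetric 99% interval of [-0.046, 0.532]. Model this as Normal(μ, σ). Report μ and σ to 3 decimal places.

A symmetric 99% interval runs μ ± z·σ with z = 2.576.
Half-width = 0.289, so σ = 0.289/2.576 = 0.112.
μ is the interval midpoint, 0.243.

μ = 0.243, σ = 0.112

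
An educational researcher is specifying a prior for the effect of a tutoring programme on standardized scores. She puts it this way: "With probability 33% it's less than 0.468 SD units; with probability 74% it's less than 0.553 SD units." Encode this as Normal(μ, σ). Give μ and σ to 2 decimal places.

μ = 0.50, σ = 0.08

For Normal(μ,σ), the p-quantile is μ + z_p·σ. Here z_{0.33} = -0.4399, z_{0.74} = 0.6433.
So 0.468 = μ − 0.4399σ and 0.553 = μ + 0.6433σ.
Subtracting: σ = (0.553 − 0.468)/(0.6433 − (-0.4399)) = 0.08.
Then μ = 0.468 − (-0.4399)·0.08 = 0.50.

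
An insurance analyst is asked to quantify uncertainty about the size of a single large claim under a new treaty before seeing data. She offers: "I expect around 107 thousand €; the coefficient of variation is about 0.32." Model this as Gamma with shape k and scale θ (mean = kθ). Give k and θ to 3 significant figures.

k ≈ 9.77, θ ≈ 11

For Gamma(k, scale θ): mean = kθ, variance = kθ², so CV = 1/√k.
CV = 0.32, hence k = 1/CV² = 9.77.
Then θ = mean/k = 107/9.77 = 11.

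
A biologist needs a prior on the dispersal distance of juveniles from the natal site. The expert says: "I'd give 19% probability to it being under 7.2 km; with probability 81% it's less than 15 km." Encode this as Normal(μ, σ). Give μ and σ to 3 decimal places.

The p-quantile of Normal(μ,σ) is μ + z_p·σ, with z_{0.19} = -0.8779 and z_{0.81} = 0.8779.
Eliminate σ: μ = (z₂·x₁ − z₁·x₂)/(z₂ − z₁) = (0.8779·7.2 − (-0.8779)·15)/1.756 = 11.100.
Then σ = (x₂ − x₁)/(z₂ − z₁) = (15 − 7.2)/1.756 = 4.442.

μ = 11.100, σ = 4.442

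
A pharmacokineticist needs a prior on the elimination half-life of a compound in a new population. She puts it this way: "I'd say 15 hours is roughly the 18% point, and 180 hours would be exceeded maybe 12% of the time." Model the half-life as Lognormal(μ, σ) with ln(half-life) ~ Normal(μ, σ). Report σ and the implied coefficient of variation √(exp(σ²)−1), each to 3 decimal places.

σ ≈ 1.189, CV ≈ 1.763

If T ~ Lognormal(μ,σ) then ln T ~ Normal(μ,σ), so the p-quantile of ln T is μ + z_p·σ.
ln(15) = 2.708 and ln(180) = 5.193; z_{0.18} = -0.9154, z_{0.88} = 1.175.
σ = (5.193 − 2.708)/(1.175 − (-0.9154)) = 1.189.
μ = 2.708 − (-0.9154)·1.189 = 3.796.
CV = √(exp(σ²)−1) = √(exp(1.4131)−1) = 1.763.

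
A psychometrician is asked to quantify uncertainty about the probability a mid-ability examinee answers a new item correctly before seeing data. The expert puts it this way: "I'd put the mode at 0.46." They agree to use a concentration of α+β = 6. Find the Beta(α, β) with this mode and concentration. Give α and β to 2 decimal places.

α = 2.84, β = 3.16

For α,β > 1 the Beta mode is (α−1)/(α+β−2). With α+β = 6, the mode is (α−1)/4.
Set (α−1)/4 = 0.46 → α = 1 + 0.46·4 = 2.84.
β = 6 − α = 3.16.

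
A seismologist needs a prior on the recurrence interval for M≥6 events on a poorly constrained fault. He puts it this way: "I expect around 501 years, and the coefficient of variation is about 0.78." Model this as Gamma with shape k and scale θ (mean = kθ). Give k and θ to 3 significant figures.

For Gamma(k, scale θ): mean = kθ, variance = kθ², so CV = 1/√k.
CV = 0.78, hence k = 1/CV² = 1.64.
Then θ = mean/k = 501/1.64 = 305.

k ≈ 1.64, θ ≈ 305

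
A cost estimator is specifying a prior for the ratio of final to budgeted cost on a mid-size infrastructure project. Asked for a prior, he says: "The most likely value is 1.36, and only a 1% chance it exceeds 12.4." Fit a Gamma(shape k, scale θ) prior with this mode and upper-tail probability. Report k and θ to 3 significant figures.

k ≈ 1.66, θ ≈ 2.07

Gamma(k,θ) with k>1 has mode (k−1)θ, so θ = 1.36/(k−1).
Need P(X < 12.4) = 0.99 with θ tied to k this way. Start at k = 2, θ = 1.36: P(X<12.4) ≈ 0.999.
Too high — lower k to spread out. Iterating converges to k ≈ 1.66.
Then θ = 1.36/(1.66−1) ≈ 2.07.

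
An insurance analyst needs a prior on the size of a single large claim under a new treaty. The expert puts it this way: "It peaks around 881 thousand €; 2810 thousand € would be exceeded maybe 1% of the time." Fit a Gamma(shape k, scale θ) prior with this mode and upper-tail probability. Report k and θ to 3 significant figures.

Gamma(k,θ) with k>1 has mode (k−1)θ, so θ = 881/(k−1).
Need P(X < 2810) = 0.99 with θ tied to k this way. Start at k = 2, θ = 881: P(X<2810) ≈ 0.827.
Too low — raise k to concentrate. Iterating converges to k ≈ 4.3.
Then θ = 881/(4.3−1) ≈ 267.

k ≈ 4.3, θ ≈ 267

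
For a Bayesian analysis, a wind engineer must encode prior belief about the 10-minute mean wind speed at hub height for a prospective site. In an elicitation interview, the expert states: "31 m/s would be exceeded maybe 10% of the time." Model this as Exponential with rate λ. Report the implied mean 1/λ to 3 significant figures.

P(T > 31.0) = e^(−λ·31.0) = 0.1, so λ = −ln(0.1)/31.0 = 0.0743.
Mean = 1/λ = 13.5 m/s.

mean ≈ 13.5 m/s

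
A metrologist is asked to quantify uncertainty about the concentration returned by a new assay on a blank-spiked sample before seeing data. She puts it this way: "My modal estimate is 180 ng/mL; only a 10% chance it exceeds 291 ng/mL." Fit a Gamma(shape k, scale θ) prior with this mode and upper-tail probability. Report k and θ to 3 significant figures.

k ≈ 9.15, θ ≈ 22.1

Gamma(k,θ) with k>1 has mode (k−1)θ, so θ = 180/(k−1).
Need P(X < 291) = 0.9 with θ tied to k this way. Start at k = 2, θ = 180: P(X<291) ≈ 0.480.
Too low — raise k to concentrate. Iterating converges to k ≈ 9.15.
Then θ = 180/(9.15−1) ≈ 22.1.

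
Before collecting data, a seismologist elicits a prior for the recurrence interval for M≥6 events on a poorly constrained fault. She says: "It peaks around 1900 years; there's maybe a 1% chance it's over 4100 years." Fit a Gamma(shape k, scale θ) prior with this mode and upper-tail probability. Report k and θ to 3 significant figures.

Gamma(k,θ) with k>1 has mode (k−1)θ, so θ = 1900/(k−1).
Need P(X < 4100) = 0.99 with θ tied to k this way. Start at k = 2, θ = 1900: P(X<4100) ≈ 0.635.
Too low — raise k to concentrate. Iterating converges to k ≈ 9.18.
Then θ = 1900/(9.18−1) ≈ 232.

k ≈ 9.18, θ ≈ 232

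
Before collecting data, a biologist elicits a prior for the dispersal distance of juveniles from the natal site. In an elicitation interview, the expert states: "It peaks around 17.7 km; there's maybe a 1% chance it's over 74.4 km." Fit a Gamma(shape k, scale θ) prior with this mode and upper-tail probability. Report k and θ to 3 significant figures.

k ≈ 3, θ ≈ 8.85

Gamma(k,θ) with k>1 has mode (k−1)θ, so θ = 17.7/(k−1).
Need P(X < 74.4) = 0.99 with θ tied to k this way. Start at k = 2, θ = 17.7: P(X<74.4) ≈ 0.922.
Too low — raise k to concentrate. Iterating converges to k ≈ 3.
Then θ = 17.7/(3−1) ≈ 8.85.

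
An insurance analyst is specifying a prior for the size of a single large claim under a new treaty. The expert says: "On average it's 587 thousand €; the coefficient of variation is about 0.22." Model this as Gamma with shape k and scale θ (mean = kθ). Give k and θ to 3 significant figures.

For Gamma(k, scale θ): mean = kθ, variance = kθ², so CV = 1/√k.
CV = 0.22, hence k = 1/CV² = 20.7.
Then θ = mean/k = 587/20.7 = 28.4.

k ≈ 20.7, θ ≈ 28.4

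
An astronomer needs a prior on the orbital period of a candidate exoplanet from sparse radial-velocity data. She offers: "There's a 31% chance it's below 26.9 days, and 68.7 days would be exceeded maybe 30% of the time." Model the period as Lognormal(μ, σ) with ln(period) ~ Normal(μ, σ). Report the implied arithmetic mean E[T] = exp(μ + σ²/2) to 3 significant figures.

If T ~ Lognormal(μ,σ) then ln T ~ Normal(μ,σ), so the p-quantile of ln T is μ + z_p·σ.
ln(26.9) = 3.292 and ln(68.7) = 4.23; z_{0.31} = -0.4959, z_{0.7} = 0.5244.
σ = (4.23 − 3.292)/(0.5244 − (-0.4959)) = 0.919.
μ = 3.292 − (-0.4959)·0.919 = 3.748.
E[T] = exp(μ + σ²/2) = exp(3.748 + 0.4223) = 64.7 days.

E[T] ≈ 64.7 days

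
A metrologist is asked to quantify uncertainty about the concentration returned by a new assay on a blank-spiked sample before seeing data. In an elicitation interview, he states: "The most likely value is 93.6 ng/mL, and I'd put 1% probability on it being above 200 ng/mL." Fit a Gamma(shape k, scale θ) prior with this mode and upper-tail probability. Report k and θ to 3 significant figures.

Gamma(k,θ) with k>1 has mode (k−1)θ, so θ = 93.6/(k−1).
Need P(X < 200) = 0.99 with θ tied to k this way. Start at k = 2, θ = 93.6: P(X<200) ≈ 0.630.
Too low — raise k to concentrate. Iterating converges to k ≈ 9.41.
Then θ = 93.6/(9.41−1) ≈ 11.1.

k ≈ 9.41, θ ≈ 11.1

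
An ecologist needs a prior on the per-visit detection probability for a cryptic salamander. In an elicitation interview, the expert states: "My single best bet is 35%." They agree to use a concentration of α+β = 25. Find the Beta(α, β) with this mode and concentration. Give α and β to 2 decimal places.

α = 9.05, β = 15.95

For α,β > 1 the Beta mode is (α−1)/(α+β−2). With α+β = 25, the mode is (α−1)/23.
Set (α−1)/23 = 0.35 → α = 1 + 0.35·23 = 9.05.
β = 25 − α = 15.95.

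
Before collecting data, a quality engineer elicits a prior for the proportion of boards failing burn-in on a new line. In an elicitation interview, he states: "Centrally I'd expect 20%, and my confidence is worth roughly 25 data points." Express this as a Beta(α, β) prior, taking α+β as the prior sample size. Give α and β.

α = 5, β = 20

Under the effective-sample-size interpretation, Beta(α, β) has prior mean α/(α+β) and prior sample size α+β.
So α+β = 25 and α/(α+β) = 0.2, giving α = 0.2·25 = 5 and β = 25 − 5 = 20.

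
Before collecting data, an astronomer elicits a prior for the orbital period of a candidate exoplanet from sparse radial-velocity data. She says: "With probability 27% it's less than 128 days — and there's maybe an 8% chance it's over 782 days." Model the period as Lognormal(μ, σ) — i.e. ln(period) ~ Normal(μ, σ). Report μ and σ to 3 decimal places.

If T ~ Lognormal(μ,σ) then ln T ~ Normal(μ,σ), so the p-quantile of ln T is μ + z_p·σ.
ln(128) = 4.852 and ln(782) = 6.662; z_{0.27} = -0.6128, z_{0.92} = 1.405.
σ = (6.662 − 4.852)/(1.405 − (-0.6128)) = 0.897.
μ = 4.852 − (-0.6128)·0.897 = 5.402.

μ ≈ 5.402, σ ≈ 0.897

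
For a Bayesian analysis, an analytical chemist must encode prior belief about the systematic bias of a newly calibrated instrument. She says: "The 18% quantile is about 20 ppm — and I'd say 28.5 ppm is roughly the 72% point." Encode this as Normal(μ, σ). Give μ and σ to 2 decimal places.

For Normal(μ,σ), the p-quantile is μ + z_p·σ. Here z_{0.18} = -0.9154, z_{0.72} = 0.5828.
So 20 = μ − 0.9154σ and 28.5 = μ + 0.5828σ.
Subtracting: σ = (28.5 − 20)/(0.5828 − (-0.9154)) = 5.67.
Then μ = 20 − (-0.9154)·5.67 = 25.19.

μ = 25.19, σ = 5.67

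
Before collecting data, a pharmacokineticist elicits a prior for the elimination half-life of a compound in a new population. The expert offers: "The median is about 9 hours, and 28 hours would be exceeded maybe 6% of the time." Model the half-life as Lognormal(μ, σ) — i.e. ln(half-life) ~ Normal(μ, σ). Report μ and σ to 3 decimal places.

If T ~ Lognormal(μ,σ) then ln T ~ Normal(μ,σ), so the p-quantile of ln T is μ + z_p·σ.
ln(9) = 2.197 and ln(28) = 3.332; z_{0.5} = 0, z_{0.94} = 1.555.
σ = (3.332 − 2.197)/(1.555 − (0)) = 0.730.
μ = 2.197 − (0)·0.730 = 2.197.

μ ≈ 2.197, σ ≈ 0.730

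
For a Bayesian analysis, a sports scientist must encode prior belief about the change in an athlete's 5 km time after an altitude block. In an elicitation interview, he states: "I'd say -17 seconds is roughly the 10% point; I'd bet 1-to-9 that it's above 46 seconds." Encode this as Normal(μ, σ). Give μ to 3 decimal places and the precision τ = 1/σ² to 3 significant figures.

μ = 14.500, τ = 0.00166

The p-quantile of Normal(μ,σ) is μ + z_p·σ, with z_{0.1} = -1.282 and z_{0.9} = 1.282.
Eliminate σ: μ = (z₂·x₁ − z₁·x₂)/(z₂ − z₁) = (1.282·-17 − (-1.282)·46)/2.563 = 14.500.
Then σ = (x₂ − x₁)/(z₂ − z₁) = (46 − -17)/2.563 = 24.580.
Precision τ = 1/σ² = 1/24.58² = 0.00166.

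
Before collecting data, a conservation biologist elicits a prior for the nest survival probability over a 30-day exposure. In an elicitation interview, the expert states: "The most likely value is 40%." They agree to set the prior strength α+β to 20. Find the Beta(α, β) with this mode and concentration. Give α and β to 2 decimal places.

α = 8.20, β = 11.80

For α,β > 1 the Beta mode is (α−1)/(α+β−2). With α+β = 20, the mode is (α−1)/18.
Set (α−1)/18 = 0.4 → α = 1 + 0.4·18 = 8.20.
β = 20 − α = 11.80.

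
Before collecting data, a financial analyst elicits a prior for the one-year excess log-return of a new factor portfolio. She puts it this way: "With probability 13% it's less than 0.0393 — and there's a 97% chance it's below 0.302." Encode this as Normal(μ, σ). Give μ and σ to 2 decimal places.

The p-quantile of Normal(μ,σ) is μ + z_p·σ, with z_{0.13} = -1.126 and z_{0.97} = 1.881.
Eliminate σ: μ = (z₂·x₁ − z₁·x₂)/(z₂ − z₁) = (1.881·0.0393 − (-1.126)·0.302)/3.007 = 0.14.
Then σ = (x₂ − x₁)/(z₂ − z₁) = (0.302 − 0.0393)/3.007 = 0.09.

μ = 0.14, σ = 0.09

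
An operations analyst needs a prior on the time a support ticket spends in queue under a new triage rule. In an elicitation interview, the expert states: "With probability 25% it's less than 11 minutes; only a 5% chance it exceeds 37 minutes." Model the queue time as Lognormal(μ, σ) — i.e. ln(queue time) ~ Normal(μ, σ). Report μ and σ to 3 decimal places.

μ ≈ 2.751, σ ≈ 0.523

If T ~ Lognormal(μ,σ) then ln T ~ Normal(μ,σ), so the p-quantile of ln T is μ + z_p·σ.
ln(11) = 2.398 and ln(37) = 3.611; z_{0.25} = -0.6745, z_{0.95} = 1.645.
σ = (3.611 − 2.398)/(1.645 − (-0.6745)) = 0.523.
μ = 2.398 − (-0.6745)·0.523 = 2.751.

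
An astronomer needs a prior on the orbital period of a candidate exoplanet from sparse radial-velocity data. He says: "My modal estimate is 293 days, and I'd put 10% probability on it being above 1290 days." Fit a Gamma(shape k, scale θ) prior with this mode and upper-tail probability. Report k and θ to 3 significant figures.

k ≈ 1.82, θ ≈ 356

Gamma(k,θ) with k>1 has mode (k−1)θ, so θ = 293/(k−1).
Need P(X < 1290) = 0.9 with θ tied to k this way. Start at k = 2, θ = 293: P(X<1290) ≈ 0.934.
Too high — lower k to spread out. Iterating converges to k ≈ 1.82.
Then θ = 293/(1.82−1) ≈ 356.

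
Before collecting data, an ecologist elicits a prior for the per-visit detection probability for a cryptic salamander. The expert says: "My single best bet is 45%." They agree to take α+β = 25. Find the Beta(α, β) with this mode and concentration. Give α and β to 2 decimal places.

α = 11.35, β = 13.65

For α,β > 1 the Beta mode is (α−1)/(α+β−2). With α+β = 25, the mode is (α−1)/23.
Set (α−1)/23 = 0.45 → α = 1 + 0.45·23 = 11.35.
β = 25 − α = 13.65.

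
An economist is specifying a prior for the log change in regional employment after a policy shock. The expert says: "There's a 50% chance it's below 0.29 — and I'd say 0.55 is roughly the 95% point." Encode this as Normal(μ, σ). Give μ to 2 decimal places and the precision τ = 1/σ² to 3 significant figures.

μ = 0.29, τ = 40

The p-quantile of Normal(μ,σ) is μ + z_p·σ, with z_{0.5} = 0 and z_{0.95} = 1.645.
Eliminate σ: μ = (z₂·x₁ − z₁·x₂)/(z₂ − z₁) = (1.645·0.29 − (0)·0.55)/1.645 = 0.29.
Then σ = (x₂ − x₁)/(z₂ − z₁) = (0.55 − 0.29)/1.645 = 0.16.
Precision τ = 1/σ² = 1/0.1581² = 40.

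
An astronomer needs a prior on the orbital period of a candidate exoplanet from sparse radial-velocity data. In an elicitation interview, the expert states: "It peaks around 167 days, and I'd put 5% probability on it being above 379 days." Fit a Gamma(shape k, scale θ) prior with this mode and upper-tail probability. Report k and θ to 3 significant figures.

Gamma(k,θ) with k>1 has mode (k−1)θ, so θ = 167/(k−1).
Need P(X < 379) = 0.95 with θ tied to k this way. Start at k = 2, θ = 167: P(X<379) ≈ 0.662.
Too low — raise k to concentrate. Iterating converges to k ≈ 5.08.
Then θ = 167/(5.08−1) ≈ 40.9.

k ≈ 5.08, θ ≈ 40.9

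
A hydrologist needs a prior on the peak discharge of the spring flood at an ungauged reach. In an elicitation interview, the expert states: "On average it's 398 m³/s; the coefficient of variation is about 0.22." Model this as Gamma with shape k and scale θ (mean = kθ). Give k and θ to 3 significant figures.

For Gamma(k, scale θ): mean = kθ, variance = kθ², so CV = 1/√k.
CV = 0.22, hence k = 1/CV² = 20.7.
Then θ = mean/k = 398/20.7 = 19.3.

k ≈ 20.7, θ ≈ 19.3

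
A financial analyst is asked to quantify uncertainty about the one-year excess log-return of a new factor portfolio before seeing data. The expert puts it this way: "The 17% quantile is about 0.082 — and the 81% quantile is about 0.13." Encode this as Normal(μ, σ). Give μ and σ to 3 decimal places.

μ = 0.107, σ = 0.026

The p-quantile of Normal(μ,σ) is μ + z_p·σ, with z_{0.17} = -0.9542 and z_{0.81} = 0.8779.
Eliminate σ: μ = (z₂·x₁ − z₁·x₂)/(z₂ − z₁) = (0.8779·0.082 − (-0.9542)·0.13)/1.832 = 0.107.
Then σ = (x₂ − x₁)/(z₂ − z₁) = (0.13 − 0.082)/1.832 = 0.026.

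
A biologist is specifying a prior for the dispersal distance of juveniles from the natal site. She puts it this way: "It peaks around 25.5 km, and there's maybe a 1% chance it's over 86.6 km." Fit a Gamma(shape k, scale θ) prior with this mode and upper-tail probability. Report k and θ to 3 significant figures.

Gamma(k,θ) with k>1 has mode (k−1)θ, so θ = 25.5/(k−1).
Need P(X < 86.6) = 0.99 with θ tied to k this way. Start at k = 2, θ = 25.5: P(X<86.6) ≈ 0.853.
Too low — raise k to concentrate. Iterating converges to k ≈ 3.92.
Then θ = 25.5/(3.92−1) ≈ 8.73.

k ≈ 3.92, θ ≈ 8.73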